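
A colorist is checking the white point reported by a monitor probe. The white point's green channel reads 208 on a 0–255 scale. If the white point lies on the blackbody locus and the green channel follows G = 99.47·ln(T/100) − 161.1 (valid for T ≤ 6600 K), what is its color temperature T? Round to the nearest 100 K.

4100 K

ln t = (208 + 161.1) / 99.47 = 3.7107.
t = e^3.7107 = 40.881.
T = 100·t = 4088 K → 4100 K to the nearest 100 K.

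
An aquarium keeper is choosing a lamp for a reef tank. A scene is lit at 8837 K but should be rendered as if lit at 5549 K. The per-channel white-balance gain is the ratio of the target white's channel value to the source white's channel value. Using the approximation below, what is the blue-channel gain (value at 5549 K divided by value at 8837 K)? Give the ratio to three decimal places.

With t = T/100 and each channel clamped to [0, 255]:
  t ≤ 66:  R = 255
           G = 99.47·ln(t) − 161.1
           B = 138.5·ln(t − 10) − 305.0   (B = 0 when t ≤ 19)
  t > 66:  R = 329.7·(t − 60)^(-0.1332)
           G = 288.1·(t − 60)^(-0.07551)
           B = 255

0.877

At 8837 K (t = 88.37):
  B = 255 by definition for t > 66.
At 5549 K (t = 55.49):
  B = 138.5·ln(55.49 − 10) − 305.0 = 138.5·ln 45.49 − 305.0 = 138.5·3.8175 − 305.0 = 223.723.
Gain = 223.723 / 255.000 = 0.8773 → 0.877.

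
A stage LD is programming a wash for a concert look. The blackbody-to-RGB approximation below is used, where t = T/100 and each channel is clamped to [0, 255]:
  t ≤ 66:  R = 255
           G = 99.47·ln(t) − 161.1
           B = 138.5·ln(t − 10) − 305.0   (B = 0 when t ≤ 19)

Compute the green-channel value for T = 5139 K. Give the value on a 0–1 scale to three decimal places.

0.905

t = 5139/100 = 51.39; the t ≤ 66 branch applies.
G = 99.47·ln 51.39 − 161.1 = 99.47·3.9394 − 161.1 = 230.756.
On a 0–1 scale: 230.756/255 = 0.9049 → 0.905.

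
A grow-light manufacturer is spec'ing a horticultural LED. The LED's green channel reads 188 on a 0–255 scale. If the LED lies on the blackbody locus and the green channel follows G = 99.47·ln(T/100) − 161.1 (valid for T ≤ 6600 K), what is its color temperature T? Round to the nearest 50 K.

3350 K

ln t = (188 + 161.1) / 99.47 = 3.5096.
t = e^3.5096 = 33.435.
T = 100·t = 3343 K → 3350 K to the nearest 50 K.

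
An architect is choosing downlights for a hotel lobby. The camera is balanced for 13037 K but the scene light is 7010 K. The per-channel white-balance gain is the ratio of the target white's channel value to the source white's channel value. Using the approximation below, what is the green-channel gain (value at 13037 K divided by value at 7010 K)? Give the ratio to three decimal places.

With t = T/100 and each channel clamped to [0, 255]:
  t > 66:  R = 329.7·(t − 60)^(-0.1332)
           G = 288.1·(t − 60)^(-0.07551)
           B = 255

0.864

At 7010 K (t = 70.1):
  G = 288.1·(70.1 − 60)^(-0.07551) = 288.1·10.1^(-0.07551) = 288.1·0.83978 = 241.940.
At 13037 K (t = 130.37):
  G = 288.1·(130.37 − 60)^(-0.07551) = 288.1·70.37^(-0.07551) = 288.1·0.72528 = 208.952.
Gain = 208.952 / 241.940 = 0.8637 → 0.864.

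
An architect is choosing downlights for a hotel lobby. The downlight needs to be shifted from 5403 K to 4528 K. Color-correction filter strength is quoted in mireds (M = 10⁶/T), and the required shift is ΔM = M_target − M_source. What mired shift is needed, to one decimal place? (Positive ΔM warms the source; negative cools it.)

M_source = 10⁶/5403 = 185.082; M_target = 10⁶/4528 = 220.848.
ΔM = 220.848 − 185.082 = 35.766 → +35.8 mireds, a warming shift.

+35.8 mireds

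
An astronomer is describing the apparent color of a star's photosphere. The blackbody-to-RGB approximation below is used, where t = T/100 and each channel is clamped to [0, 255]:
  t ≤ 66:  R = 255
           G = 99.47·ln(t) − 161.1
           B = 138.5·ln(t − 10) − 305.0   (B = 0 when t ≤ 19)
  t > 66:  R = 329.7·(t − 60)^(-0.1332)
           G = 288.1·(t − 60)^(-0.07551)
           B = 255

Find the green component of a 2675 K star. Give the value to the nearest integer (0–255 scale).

t = 2675/100 = 26.75; the t ≤ 66 branch applies.
G = 99.47·ln 26.75 − 161.1 = 99.47·3.2865 − 161.1 = 165.812.
Rounded: 166.

166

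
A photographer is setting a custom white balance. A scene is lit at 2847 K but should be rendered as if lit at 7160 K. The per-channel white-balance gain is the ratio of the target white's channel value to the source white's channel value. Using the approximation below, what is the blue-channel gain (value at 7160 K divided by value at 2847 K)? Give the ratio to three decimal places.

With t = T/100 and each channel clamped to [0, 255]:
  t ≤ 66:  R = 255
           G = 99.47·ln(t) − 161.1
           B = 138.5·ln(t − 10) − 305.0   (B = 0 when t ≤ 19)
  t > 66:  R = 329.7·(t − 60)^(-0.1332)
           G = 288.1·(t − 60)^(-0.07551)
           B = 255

At 2847 K (t = 28.47):
  B = 138.5·ln(28.47 − 10) − 305.0 = 138.5·ln 18.47 − 305.0 = 138.5·2.9161 − 305.0 = 98.886.
At 7160 K (t = 71.6):
  B = 255 by definition for t > 66.
Gain = 255.000 / 98.886 = 2.5787 → 2.579.

2.579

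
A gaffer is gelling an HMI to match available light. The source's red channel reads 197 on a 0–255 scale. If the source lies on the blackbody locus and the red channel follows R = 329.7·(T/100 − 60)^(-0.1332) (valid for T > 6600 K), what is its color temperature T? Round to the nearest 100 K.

10800 K

(t − 60)^(-0.1332) = 197/329.7 = 0.59751.
t − 60 = 0.59751^(1/-0.1332) = 0.59751^(-7.508) = 47.761, so t = 107.761.
T = 100·t = 10776 K → 10800 K to the nearest 100 K.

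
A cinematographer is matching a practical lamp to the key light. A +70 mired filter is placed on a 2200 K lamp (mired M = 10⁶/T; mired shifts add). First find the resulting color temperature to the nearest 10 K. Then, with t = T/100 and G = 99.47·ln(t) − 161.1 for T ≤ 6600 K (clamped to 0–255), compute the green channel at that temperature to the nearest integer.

132

M_in = 10⁶/2200 = 454.55; M_out = 454.55 + (+70) = 524.55.
T_out = 10⁶/524.55 = 1906.4 K → 1910 K; t = 19.1.
G = 99.47·ln 19.1 − 161.1 = 99.47·2.9497 − 161.1 = 132.305.
Rounded: 132.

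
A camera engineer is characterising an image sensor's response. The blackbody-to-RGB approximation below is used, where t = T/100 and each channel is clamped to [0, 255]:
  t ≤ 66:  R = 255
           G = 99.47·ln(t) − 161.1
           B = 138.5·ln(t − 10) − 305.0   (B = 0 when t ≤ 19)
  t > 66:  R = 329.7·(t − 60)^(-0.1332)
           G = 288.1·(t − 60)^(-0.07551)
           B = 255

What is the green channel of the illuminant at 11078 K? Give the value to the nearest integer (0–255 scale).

214

t = 11078/100 = 110.78; the t > 66 branch applies.
G = 288.1·(110.78 − 60)^(-0.07551) = 288.1·50.78^(-0.07551) = 288.1·0.74337 = 214.164.
Rounded: 214.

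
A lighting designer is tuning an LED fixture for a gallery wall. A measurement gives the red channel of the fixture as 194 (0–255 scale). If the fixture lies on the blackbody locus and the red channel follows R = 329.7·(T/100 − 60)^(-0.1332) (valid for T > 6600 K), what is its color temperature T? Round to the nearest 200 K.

(t − 60)^(-0.1332) = 194/329.7 = 0.58841.
t − 60 = 0.58841^(1/-0.1332) = 0.58841^(-7.508) = 53.593, so t = 113.593.
T = 100·t = 11359 K → 11400 K to the nearest 200 K.

11400 K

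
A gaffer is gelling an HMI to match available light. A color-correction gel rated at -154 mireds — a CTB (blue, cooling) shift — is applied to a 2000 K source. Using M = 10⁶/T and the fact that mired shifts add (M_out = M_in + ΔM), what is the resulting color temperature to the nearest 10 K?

2890 K

M_in = 10⁶/2000 = 500.00 mireds.
M_out = 500.00 + (-154) = 346.00 mireds.
T_out = 10⁶/346.00 = 2890.2 K → 2890 K.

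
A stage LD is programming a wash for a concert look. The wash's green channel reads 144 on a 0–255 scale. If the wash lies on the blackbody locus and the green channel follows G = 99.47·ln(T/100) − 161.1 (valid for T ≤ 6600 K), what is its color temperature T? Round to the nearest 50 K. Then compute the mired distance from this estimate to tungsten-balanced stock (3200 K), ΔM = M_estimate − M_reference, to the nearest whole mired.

ln t = (144 + 161.1) / 99.47 = 3.0673.
t = e^3.0673 = 21.483.
T = 100·t = 2148 K → 2150 K to the nearest 50 K.
M_estimate = 10⁶/2150 = 465.12; M_reference = 10⁶/3200 = 312.50.
ΔM = 465.12 − 312.50 = 152.62 → +153 mireds.

+153 mireds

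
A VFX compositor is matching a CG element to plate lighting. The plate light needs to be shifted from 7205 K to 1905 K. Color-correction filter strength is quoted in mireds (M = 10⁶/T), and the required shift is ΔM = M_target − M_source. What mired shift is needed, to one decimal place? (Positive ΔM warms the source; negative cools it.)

+386.1 mireds

M_source = 10⁶/7205 = 138.793; M_target = 10⁶/1905 = 524.934.
ΔM = 524.934 − 138.793 = 386.142 → +386.1 mireds, a warming shift.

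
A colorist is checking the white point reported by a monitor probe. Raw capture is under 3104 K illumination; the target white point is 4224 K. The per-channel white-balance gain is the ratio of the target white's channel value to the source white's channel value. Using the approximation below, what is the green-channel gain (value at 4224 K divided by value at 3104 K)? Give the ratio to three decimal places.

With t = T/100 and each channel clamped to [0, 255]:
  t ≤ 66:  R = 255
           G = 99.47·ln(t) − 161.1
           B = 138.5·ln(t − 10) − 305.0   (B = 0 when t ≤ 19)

1.170

At 3104 K (t = 31.04):
  G = 99.47·ln 31.04 − 161.1 = 99.47·3.4353 − 161.1 = 180.607.
At 4224 K (t = 42.24):
  G = 99.47·ln 42.24 − 161.1 = 99.47·3.7434 − 161.1 = 211.253.
Gain = 211.253 / 180.607 = 1.1697 → 1.170.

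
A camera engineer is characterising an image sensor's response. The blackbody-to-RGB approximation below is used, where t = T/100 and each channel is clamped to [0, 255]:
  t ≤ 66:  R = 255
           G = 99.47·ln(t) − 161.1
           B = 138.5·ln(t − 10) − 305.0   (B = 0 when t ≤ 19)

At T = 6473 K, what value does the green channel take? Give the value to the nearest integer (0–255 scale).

t = 6473/100 = 64.73; the t ≤ 66 branch applies.
G = 99.47·ln 64.73 − 161.1 = 99.47·4.1702 − 161.1 = 253.712.
Rounded: 254.

254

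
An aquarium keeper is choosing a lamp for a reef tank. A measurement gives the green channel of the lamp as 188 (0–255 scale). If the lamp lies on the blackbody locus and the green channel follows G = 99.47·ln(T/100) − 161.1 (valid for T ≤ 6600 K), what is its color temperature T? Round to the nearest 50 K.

ln t = (188 + 161.1) / 99.47 = 3.5096.
t = e^3.5096 = 33.435.
T = 100·t = 3343 K → 3350 K to the nearest 50 K.

3350 K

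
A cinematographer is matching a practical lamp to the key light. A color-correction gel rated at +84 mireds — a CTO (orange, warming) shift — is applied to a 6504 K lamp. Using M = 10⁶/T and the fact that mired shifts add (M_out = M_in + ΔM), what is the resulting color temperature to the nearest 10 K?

4210 K

M_in = 10⁶/6504 = 153.75 mireds.
M_out = 153.75 + (+84) = 237.75 mireds.
T_out = 10⁶/237.75 = 4206.1 K → 4210 K.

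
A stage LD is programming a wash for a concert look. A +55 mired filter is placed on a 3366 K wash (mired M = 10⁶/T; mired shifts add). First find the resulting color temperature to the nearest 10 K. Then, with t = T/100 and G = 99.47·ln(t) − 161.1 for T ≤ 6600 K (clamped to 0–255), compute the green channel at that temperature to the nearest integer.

172

M_in = 10⁶/3366 = 297.09; M_out = 297.09 + (+55) = 352.09.
T_out = 10⁶/352.09 = 2840.2 K → 2840 K; t = 28.4.
G = 99.47·ln 28.4 − 161.1 = 99.47·3.3464 − 161.1 = 171.765.
Rounded: 172.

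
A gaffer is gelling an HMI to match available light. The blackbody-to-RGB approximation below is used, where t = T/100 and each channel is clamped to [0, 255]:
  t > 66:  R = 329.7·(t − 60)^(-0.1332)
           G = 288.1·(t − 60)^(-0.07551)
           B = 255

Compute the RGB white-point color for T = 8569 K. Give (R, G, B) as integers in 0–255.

(214, 225, 255)

t = 8569/100 = 85.69; the t > 66 branch applies.
R = 329.7·(85.69 − 60)^(-0.1332) = 329.7·25.69^(-0.1332) = 329.7·0.64896 = 213.963.
G = 288.1·(85.69 − 60)^(-0.07551) = 288.1·25.69^(-0.07551) = 288.1·0.78262 = 225.472.
B = 255 by definition for t > 66.
Rounded: (214, 225, 255).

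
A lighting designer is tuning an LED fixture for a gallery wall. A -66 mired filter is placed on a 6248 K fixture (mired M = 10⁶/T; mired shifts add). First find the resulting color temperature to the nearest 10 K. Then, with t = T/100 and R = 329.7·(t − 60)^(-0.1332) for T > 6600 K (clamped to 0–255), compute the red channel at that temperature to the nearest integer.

198

M_in = 10⁶/6248 = 160.05; M_out = 160.05 + (-66) = 94.05.
T_out = 10⁶/94.05 = 10632.5 K → 10630 K; t = 106.3.
R = 329.7·(106.3 − 60)^(-0.1332) = 329.7·46.3^(-0.1332) = 329.7·0.59999 = 197.817.
Rounded: 198.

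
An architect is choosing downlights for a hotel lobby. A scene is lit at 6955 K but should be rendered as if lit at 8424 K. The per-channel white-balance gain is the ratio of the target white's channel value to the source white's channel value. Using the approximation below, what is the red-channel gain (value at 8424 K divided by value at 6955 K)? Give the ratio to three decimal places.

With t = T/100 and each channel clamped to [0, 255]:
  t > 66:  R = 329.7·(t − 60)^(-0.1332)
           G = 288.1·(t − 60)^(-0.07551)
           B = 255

0.883

At 6955 K (t = 69.55):
  R = 329.7·(69.55 − 60)^(-0.1332) = 329.7·9.55^(-0.1332) = 329.7·0.74040 = 244.108.
At 8424 K (t = 84.24):
  R = 329.7·(84.24 − 60)^(-0.1332) = 329.7·24.24^(-0.1332) = 329.7·0.65400 = 215.625.
Gain = 215.625 / 244.108 = 0.8833 → 0.883.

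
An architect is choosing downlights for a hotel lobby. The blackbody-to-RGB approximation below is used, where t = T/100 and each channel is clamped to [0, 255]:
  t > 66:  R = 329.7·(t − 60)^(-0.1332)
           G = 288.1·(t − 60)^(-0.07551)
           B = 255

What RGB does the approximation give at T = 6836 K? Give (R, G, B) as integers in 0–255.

t = 6836/100 = 68.36; the t > 66 branch applies.
R = 329.7·(68.36 − 60)^(-0.1332) = 329.7·8.36^(-0.1332) = 329.7·0.75364 = 248.474.
G = 288.1·(68.36 − 60)^(-0.07551) = 288.1·8.36^(-0.07551) = 288.1·0.85185 = 245.419.
B = 255 by definition for t > 66.
Rounded: (248, 245, 255).

(248, 245, 255)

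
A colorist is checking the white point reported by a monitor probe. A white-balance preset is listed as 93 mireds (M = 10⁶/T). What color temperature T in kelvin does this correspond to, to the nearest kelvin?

T = 10⁶ / 93 = 10752.69 K → 10753 K.

10753 K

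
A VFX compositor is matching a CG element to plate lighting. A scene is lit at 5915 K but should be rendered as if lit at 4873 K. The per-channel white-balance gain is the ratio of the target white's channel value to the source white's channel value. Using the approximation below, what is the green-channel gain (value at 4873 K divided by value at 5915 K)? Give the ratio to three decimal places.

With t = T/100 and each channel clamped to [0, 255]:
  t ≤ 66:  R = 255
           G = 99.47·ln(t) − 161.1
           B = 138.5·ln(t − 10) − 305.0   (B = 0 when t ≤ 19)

0.921

At 5915 K (t = 59.15):
  G = 99.47·ln 59.15 − 161.1 = 99.47·4.0801 − 161.1 = 244.745.
At 4873 K (t = 48.73):
  G = 99.47·ln 48.73 − 161.1 = 99.47·3.8863 − 161.1 = 225.470.
Gain = 225.470 / 244.745 = 0.9212 → 0.921.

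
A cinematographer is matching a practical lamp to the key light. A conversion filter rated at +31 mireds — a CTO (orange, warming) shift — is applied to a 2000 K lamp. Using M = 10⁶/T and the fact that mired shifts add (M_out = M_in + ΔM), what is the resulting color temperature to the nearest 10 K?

M_in = 10⁶/2000 = 500.00 mireds.
M_out = 500.00 + (+31) = 531.00 mireds.
T_out = 10⁶/531.00 = 1883.2 K → 1880 K.

1880 K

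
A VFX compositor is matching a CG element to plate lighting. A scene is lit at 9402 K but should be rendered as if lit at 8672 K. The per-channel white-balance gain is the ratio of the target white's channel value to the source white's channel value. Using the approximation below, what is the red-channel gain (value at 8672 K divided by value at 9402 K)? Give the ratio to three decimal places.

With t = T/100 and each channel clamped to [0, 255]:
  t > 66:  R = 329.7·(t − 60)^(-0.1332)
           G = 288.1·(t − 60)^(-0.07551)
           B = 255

1.033

At 9402 K (t = 94.02):
  R = 329.7·(94.02 − 60)^(-0.1332) = 329.7·34.02^(-0.1332) = 329.7·0.62513 = 206.107.
At 8672 K (t = 86.72):
  R = 329.7·(86.72 − 60)^(-0.1332) = 329.7·26.72^(-0.1332) = 329.7·0.64557 = 212.845.
Gain = 212.845 / 206.107 = 1.0327 → 1.033.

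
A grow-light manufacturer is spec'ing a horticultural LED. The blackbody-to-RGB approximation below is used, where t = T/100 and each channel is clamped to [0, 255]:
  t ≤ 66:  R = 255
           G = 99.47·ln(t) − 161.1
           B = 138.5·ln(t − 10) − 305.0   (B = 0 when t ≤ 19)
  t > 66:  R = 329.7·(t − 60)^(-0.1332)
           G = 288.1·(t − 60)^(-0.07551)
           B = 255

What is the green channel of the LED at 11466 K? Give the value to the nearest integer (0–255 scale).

213

t = 11466/100 = 114.66; the t > 66 branch applies.
G = 288.1·(114.66 − 60)^(-0.07551) = 288.1·54.66^(-0.07551) = 288.1·0.73925 = 212.977.
Rounded: 213.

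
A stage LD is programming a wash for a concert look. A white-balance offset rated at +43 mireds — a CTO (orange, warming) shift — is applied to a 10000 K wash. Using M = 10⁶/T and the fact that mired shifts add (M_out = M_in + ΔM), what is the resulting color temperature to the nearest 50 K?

M_in = 10⁶/10000 = 100.00 mireds.
M_out = 100.00 + (+43) = 143.00 mireds.
T_out = 10⁶/143.00 = 6993.0 K → 7000 K.

7000 K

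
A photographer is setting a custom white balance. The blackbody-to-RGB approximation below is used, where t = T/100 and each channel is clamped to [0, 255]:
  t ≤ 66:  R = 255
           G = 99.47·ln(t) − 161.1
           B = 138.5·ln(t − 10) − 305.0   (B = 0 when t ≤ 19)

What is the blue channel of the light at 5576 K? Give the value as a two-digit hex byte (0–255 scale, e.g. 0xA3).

0xE1

t = 5576/100 = 55.76; the t ≤ 66 branch applies.
B = 138.5·ln(55.76 − 10) − 305.0 = 138.5·ln 45.76 − 305.0 = 138.5·3.8234 − 305.0 = 224.542.
Rounded: 225; in hex, 0xE1.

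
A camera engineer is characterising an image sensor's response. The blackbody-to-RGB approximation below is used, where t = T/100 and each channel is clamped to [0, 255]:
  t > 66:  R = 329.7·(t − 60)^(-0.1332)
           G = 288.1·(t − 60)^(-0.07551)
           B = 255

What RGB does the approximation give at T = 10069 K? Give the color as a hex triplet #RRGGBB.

t = 10069/100 = 100.69; the t > 66 branch applies.
R = 329.7·(100.69 − 60)^(-0.1332) = 329.7·40.69^(-0.1332) = 329.7·0.61040 = 201.250.
G = 288.1·(100.69 − 60)^(-0.07551) = 288.1·40.69^(-0.07551) = 288.1·0.75591 = 217.776.
B = 255 by definition for t > 66.
Rounded: (201, 218, 255).
In hex: #C9DAFF.

#C9DAFF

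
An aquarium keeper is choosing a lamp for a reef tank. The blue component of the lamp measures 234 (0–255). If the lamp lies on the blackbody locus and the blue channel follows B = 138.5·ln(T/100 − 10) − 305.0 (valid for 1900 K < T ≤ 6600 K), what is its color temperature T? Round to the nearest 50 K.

ln(t − 10) = (234 + 305.0) / 138.5 = 3.8917.
t − 10 = e^3.8917 = 48.994, so t = 58.994.
T = 100·t = 5899 K → 5900 K to the nearest 50 K.

5900 K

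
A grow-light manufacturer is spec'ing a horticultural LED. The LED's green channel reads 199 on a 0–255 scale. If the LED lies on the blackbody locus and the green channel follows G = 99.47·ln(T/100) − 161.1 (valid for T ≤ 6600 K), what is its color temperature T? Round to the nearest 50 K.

ln t = (199 + 161.1) / 99.47 = 3.6202.
t = e^3.6202 = 37.345.
T = 100·t = 3734 K → 3750 K to the nearest 50 K.

3750 K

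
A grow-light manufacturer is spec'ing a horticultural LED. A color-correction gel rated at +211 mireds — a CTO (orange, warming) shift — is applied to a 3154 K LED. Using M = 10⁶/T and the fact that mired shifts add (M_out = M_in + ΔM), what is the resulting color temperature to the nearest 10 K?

1890 K

M_in = 10⁶/3154 = 317.06 mireds.
M_out = 317.06 + (+211) = 528.06 mireds.
T_out = 10⁶/528.06 = 1893.7 K → 1890 K.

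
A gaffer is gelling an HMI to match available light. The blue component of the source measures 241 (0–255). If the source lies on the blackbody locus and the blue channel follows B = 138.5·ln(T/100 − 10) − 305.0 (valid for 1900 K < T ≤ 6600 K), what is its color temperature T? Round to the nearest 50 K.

6150 K

ln(t − 10) = (241 + 305.0) / 138.5 = 3.9422.
t − 10 = e^3.9422 = 51.534, so t = 61.534.
T = 100·t = 6153 K → 6150 K to the nearest 50 K.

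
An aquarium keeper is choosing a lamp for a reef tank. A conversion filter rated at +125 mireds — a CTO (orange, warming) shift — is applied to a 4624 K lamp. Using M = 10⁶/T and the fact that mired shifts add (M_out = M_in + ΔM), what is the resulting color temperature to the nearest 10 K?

2930 K

M_in = 10⁶/4624 = 216.26 mireds.
M_out = 216.26 + (+125) = 341.26 mireds.
T_out = 10⁶/341.26 = 2930.3 K → 2930 K.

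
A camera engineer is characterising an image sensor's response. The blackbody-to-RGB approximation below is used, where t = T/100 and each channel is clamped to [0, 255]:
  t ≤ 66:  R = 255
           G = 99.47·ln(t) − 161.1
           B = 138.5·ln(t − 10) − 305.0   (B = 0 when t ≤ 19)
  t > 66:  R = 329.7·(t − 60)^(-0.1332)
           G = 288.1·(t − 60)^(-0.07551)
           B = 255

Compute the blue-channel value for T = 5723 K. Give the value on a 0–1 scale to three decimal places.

t = 5723/100 = 57.23; the t ≤ 66 branch applies.
B = 138.5·ln(57.23 − 10) − 305.0 = 138.5·ln 47.23 − 305.0 = 138.5·3.8550 − 305.0 = 228.922.
On a 0–1 scale: 228.922/255 = 0.8977 → 0.898.

0.898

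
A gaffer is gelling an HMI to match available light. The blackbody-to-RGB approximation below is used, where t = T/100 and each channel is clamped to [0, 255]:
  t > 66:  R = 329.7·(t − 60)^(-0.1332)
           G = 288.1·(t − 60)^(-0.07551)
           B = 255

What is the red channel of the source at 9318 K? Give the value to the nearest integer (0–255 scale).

207

t = 9318/100 = 93.18; the t > 66 branch applies.
R = 329.7·(93.18 − 60)^(-0.1332) = 329.7·33.18^(-0.1332) = 329.7·0.62722 = 206.794.
Rounded: 207.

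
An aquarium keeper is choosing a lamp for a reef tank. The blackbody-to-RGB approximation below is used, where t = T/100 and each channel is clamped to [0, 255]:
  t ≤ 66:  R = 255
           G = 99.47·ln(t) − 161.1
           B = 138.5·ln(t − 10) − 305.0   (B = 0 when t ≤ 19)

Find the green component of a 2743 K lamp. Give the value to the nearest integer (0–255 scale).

t = 2743/100 = 27.43; the t ≤ 66 branch applies.
G = 99.47·ln 27.43 − 161.1 = 99.47·3.3116 − 161.1 = 168.309.
Rounded: 168.

168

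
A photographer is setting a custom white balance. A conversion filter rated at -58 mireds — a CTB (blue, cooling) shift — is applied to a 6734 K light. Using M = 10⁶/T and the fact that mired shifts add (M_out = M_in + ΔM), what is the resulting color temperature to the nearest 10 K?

11050 K

M_in = 10⁶/6734 = 148.50 mireds.
M_out = 148.50 + (-58) = 90.50 mireds.
T_out = 10⁶/90.50 = 11049.7 K → 11050 K.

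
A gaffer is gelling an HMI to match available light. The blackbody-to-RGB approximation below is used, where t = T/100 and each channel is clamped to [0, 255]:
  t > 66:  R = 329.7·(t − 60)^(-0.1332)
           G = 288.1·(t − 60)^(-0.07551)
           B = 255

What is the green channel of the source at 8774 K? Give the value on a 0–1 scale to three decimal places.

t = 8774/100 = 87.74; the t > 66 branch applies.
G = 288.1·(87.74 − 60)^(-0.07551) = 288.1·27.74^(-0.07551) = 288.1·0.77809 = 224.168.
On a 0–1 scale: 224.168/255 = 0.8791 → 0.879.

0.879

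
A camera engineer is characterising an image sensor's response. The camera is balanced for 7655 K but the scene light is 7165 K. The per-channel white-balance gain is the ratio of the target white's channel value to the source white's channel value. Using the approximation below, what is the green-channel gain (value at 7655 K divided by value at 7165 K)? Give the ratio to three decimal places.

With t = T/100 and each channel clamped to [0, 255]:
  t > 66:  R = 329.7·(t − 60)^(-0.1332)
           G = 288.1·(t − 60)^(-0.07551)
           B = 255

At 7165 K (t = 71.65):
  G = 288.1·(71.65 − 60)^(-0.07551) = 288.1·11.65^(-0.07551) = 288.1·0.83077 = 239.345.
At 7655 K (t = 76.55):
  G = 288.1·(76.55 − 60)^(-0.07551) = 288.1·16.55^(-0.07551) = 288.1·0.80904 = 233.084.
Gain = 233.084 / 239.345 = 0.9738 → 0.974.

0.974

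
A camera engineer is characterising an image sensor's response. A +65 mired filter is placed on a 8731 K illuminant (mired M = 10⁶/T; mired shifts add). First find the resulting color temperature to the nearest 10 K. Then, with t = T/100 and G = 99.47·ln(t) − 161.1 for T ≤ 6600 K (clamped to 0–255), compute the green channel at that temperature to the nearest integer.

239

M_in = 10⁶/8731 = 114.53; M_out = 114.53 + (+65) = 179.53.
T_out = 10⁶/179.53 = 5570.0 K → 5570 K; t = 55.7.
G = 99.47·ln 55.7 − 161.1 = 99.47·4.0200 − 161.1 = 238.767.
Rounded: 239.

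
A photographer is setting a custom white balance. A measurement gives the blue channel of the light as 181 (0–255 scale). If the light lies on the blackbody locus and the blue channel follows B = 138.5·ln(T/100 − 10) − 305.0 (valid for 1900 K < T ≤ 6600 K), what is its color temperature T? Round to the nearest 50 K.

ln(t − 10) = (181 + 305.0) / 138.5 = 3.5090.
t − 10 = e^3.5090 = 33.416, so t = 43.416.
T = 100·t = 4342 K → 4350 K to the nearest 50 K.

4350 K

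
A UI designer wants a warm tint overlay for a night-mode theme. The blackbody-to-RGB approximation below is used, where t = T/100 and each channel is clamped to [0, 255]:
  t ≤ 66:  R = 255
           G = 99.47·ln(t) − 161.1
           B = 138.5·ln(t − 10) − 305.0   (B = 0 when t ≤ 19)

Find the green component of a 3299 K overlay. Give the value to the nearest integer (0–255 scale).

t = 3299/100 = 32.99; the t ≤ 66 branch applies.
G = 99.47·ln 32.99 − 161.1 = 99.47·3.4962 − 161.1 = 186.667.
Rounded: 187.

187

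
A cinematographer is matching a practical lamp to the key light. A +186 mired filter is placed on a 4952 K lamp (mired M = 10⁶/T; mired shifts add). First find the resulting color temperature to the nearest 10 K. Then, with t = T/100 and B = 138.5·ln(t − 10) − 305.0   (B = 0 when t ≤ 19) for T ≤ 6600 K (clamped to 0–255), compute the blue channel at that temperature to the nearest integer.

77

M_in = 10⁶/4952 = 201.94; M_out = 201.94 + (+186) = 387.94.
T_out = 10⁶/387.94 = 2577.7 K → 2580 K; t = 25.8.
B = 138.5·ln(25.8 − 10) − 305.0 = 138.5·ln 15.8 − 305.0 = 138.5·2.7600 − 305.0 = 77.261.
Rounded: 77.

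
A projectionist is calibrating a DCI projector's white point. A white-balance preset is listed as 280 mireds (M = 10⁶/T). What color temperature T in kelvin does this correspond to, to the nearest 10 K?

3570 K

T = 10⁶ / 280 = 3571.43 K → 3570 K.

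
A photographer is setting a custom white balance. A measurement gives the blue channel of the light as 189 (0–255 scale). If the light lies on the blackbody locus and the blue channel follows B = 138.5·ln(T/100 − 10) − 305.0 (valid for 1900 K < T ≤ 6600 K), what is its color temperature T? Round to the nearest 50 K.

4550 K

ln(t − 10) = (189 + 305.0) / 138.5 = 3.5668.
t − 10 = e^3.5668 = 35.403, so t = 45.403.
T = 100·t = 4540 K → 4550 K to the nearest 50 K.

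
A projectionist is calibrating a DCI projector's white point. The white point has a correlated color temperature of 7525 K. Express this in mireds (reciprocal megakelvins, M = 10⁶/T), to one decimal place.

132.9 mireds

M = 10⁶ / 7525 = 132.890 → 132.9 mireds.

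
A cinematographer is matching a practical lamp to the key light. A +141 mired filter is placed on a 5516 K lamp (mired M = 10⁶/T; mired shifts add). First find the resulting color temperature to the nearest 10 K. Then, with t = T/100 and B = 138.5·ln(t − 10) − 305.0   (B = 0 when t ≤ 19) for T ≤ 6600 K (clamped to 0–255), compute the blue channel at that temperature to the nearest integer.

M_in = 10⁶/5516 = 181.29; M_out = 181.29 + (+141) = 322.29.
T_out = 10⁶/322.29 = 3102.8 K → 3100 K; t = 31.
B = 138.5·ln(31 − 10) − 305.0 = 138.5·ln 21 − 305.0 = 138.5·3.0445 − 305.0 = 116.666.
Rounded: 117.

117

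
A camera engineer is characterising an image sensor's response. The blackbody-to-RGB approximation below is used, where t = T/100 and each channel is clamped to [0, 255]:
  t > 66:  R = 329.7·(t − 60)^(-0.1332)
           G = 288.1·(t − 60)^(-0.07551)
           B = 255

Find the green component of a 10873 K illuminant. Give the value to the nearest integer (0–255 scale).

215

t = 10873/100 = 108.73; the t > 66 branch applies.
G = 288.1·(108.73 − 60)^(-0.07551) = 288.1·48.73^(-0.07551) = 288.1·0.74568 = 214.831.
Rounded: 215.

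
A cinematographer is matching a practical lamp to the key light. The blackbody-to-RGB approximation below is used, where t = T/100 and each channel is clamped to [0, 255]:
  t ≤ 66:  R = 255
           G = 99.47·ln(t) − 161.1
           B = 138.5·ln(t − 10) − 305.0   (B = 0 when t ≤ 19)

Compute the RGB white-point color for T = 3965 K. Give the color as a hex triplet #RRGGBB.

t = 3965/100 = 39.65; the t ≤ 66 branch applies.
R = 255 by definition for t ≤ 66.
G = 99.47·ln 39.65 − 161.1 = 99.47·3.6801 − 161.1 = 204.959.
B = 138.5·ln(39.65 − 10) − 305.0 = 138.5·ln 29.65 − 305.0 = 138.5·3.3895 − 305.0 = 164.441.
Rounded: (255, 205, 164).
In hex: #FFCDA4.

#FFCDA4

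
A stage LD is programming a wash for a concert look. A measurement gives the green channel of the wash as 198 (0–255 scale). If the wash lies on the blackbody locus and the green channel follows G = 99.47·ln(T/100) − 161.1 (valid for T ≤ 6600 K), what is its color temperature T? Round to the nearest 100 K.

ln t = (198 + 161.1) / 99.47 = 3.6101.
t = e^3.6101 = 36.971.
T = 100·t = 3697 K → 3700 K to the nearest 100 K.

3700 K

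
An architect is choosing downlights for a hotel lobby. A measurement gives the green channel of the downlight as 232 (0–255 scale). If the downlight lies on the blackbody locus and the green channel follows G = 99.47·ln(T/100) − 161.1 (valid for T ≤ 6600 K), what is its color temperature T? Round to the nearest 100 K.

ln t = (232 + 161.1) / 99.47 = 3.9519.
t = e^3.9519 = 52.036.
T = 100·t = 5204 K → 5200 K to the nearest 100 K.

5200 K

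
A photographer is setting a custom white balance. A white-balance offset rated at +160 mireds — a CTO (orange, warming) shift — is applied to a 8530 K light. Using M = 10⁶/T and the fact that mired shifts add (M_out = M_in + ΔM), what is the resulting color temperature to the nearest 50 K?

M_in = 10⁶/8530 = 117.23 mireds.
M_out = 117.23 + (+160) = 277.23 mireds.
T_out = 10⁶/277.23 = 3607.1 K → 3600 K.

3600 K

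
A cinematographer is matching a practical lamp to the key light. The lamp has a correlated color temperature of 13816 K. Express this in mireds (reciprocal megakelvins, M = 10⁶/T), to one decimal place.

M = 10⁶ / 13816 = 72.380 → 72.4 mireds.

72.4 mireds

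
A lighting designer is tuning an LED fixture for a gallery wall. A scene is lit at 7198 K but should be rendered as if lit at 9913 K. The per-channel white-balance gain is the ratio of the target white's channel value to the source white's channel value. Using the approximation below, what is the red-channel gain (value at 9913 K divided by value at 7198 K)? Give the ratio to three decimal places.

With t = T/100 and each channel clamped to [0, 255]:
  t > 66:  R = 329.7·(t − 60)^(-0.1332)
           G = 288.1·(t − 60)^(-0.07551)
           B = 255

At 7198 K (t = 71.98):
  R = 329.7·(71.98 − 60)^(-0.1332) = 329.7·11.98^(-0.1332) = 329.7·0.71837 = 236.847.
At 9913 K (t = 99.13):
  R = 329.7·(99.13 − 60)^(-0.1332) = 329.7·39.13^(-0.1332) = 329.7·0.61359 = 202.300.
Gain = 202.300 / 236.847 = 0.8541 → 0.854.

0.854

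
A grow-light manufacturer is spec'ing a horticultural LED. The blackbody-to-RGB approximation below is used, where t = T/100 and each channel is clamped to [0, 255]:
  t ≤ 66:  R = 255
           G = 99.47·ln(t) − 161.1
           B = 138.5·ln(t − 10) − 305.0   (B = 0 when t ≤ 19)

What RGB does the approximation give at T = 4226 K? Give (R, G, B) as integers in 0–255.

t = 4226/100 = 42.26; the t ≤ 66 branch applies.
R = 255 by definition for t ≤ 66.
G = 99.47·ln 42.26 − 161.1 = 99.47·3.7438 − 161.1 = 211.300.
B = 138.5·ln(42.26 − 10) − 305.0 = 138.5·ln 32.26 − 305.0 = 138.5·3.4738 − 305.0 = 176.125.
Rounded: (255, 211, 176).

(255, 211, 176)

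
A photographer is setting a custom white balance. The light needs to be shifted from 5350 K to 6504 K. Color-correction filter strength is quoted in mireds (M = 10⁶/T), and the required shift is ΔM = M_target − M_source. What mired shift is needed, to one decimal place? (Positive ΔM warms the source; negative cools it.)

-33.2 mireds

M_source = 10⁶/5350 = 186.916; M_target = 10⁶/6504 = 153.752.
ΔM = 153.752 − 186.916 = -33.164 → -33.2 mireds, a cooling shift.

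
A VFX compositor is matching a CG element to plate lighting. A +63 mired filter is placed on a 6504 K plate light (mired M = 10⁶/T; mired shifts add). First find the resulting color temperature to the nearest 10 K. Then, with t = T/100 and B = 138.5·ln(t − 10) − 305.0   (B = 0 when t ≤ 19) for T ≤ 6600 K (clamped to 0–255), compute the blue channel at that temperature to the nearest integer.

192

M_in = 10⁶/6504 = 153.75; M_out = 153.75 + (+63) = 216.75.
T_out = 10⁶/216.75 = 4613.6 K → 4610 K; t = 46.1.
B = 138.5·ln(46.1 − 10) − 305.0 = 138.5·ln 36.1 − 305.0 = 138.5·3.5863 − 305.0 = 191.702.
Rounded: 192.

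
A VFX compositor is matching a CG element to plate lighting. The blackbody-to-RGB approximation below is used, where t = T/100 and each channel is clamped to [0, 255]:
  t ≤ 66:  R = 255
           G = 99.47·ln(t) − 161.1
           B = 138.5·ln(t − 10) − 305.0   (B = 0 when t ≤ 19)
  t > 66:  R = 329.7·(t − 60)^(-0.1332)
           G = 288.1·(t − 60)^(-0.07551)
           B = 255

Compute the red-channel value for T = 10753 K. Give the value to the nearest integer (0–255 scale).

t = 10753/100 = 107.53; the t > 66 branch applies.
R = 329.7·(107.53 − 60)^(-0.1332) = 329.7·47.53^(-0.1332) = 329.7·0.59790 = 197.127.
Rounded: 197.

197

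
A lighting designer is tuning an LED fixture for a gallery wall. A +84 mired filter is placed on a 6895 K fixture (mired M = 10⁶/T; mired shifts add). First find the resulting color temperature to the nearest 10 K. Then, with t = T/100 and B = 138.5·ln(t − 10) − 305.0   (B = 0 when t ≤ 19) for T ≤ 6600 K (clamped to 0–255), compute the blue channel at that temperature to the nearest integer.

M_in = 10⁶/6895 = 145.03; M_out = 145.03 + (+84) = 229.03.
T_out = 10⁶/229.03 = 4366.2 K → 4370 K; t = 43.7.
B = 138.5·ln(43.7 − 10) − 305.0 = 138.5·ln 33.7 − 305.0 = 138.5·3.5175 − 305.0 = 182.173.
Rounded: 182.

182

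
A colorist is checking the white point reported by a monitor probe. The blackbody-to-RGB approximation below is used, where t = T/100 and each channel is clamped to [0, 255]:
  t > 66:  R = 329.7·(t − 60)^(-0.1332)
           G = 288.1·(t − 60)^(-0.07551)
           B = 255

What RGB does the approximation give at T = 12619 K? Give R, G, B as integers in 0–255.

R=189, G=210, B=255

t = 12619/100 = 126.19; the t > 66 branch applies.
R = 329.7·(126.19 − 60)^(-0.1332) = 329.7·66.19^(-0.1332) = 329.7·0.57210 = 188.621.
G = 288.1·(126.19 − 60)^(-0.07551) = 288.1·66.19^(-0.07551) = 288.1·0.72864 = 209.921.
B = 255 by definition for t > 66.
Rounded: (189, 210, 255).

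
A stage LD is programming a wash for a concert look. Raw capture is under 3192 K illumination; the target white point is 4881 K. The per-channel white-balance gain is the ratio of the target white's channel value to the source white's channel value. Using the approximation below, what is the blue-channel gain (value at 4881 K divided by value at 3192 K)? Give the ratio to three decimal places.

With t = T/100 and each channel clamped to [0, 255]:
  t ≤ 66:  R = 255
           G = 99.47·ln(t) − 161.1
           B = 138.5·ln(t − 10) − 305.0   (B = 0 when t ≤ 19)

At 3192 K (t = 31.92):
  B = 138.5·ln(31.92 − 10) − 305.0 = 138.5·ln 21.92 − 305.0 = 138.5·3.0874 − 305.0 = 122.605.
At 4881 K (t = 48.81):
  B = 138.5·ln(48.81 − 10) − 305.0 = 138.5·ln 38.81 − 305.0 = 138.5·3.6587 − 305.0 = 201.727.
Gain = 201.727 / 122.605 = 1.6453 → 1.645.

1.645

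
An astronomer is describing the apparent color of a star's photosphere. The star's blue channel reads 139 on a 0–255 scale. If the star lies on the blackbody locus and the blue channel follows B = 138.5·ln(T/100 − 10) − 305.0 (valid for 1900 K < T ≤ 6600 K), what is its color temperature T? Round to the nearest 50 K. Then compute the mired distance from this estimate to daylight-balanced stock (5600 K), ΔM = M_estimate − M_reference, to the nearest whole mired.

ln(t − 10) = (139 + 305.0) / 138.5 = 3.2058.
t − 10 = e^3.2058 = 24.675, so t = 34.675.
T = 100·t = 3467 K → 3450 K to the nearest 50 K.
M_estimate = 10⁶/3450 = 289.86; M_reference = 10⁶/5600 = 178.57.
ΔM = 289.86 − 178.57 = 111.28 → +111 mireds.

+111 mireds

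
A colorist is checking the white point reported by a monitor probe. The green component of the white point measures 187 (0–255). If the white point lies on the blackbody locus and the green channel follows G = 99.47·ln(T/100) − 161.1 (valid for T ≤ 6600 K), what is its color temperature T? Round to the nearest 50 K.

ln t = (187 + 161.1) / 99.47 = 3.4995.
t = e^3.4995 = 33.100.
T = 100·t = 3310 K → 3300 K to the nearest 50 K.

3300 K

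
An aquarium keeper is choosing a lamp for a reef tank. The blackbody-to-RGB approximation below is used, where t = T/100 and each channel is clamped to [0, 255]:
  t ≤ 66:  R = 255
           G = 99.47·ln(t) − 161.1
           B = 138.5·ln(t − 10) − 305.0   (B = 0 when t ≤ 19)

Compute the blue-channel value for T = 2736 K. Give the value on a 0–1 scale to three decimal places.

t = 2736/100 = 27.36; the t ≤ 66 branch applies.
B = 138.5·ln(27.36 − 10) − 305.0 = 138.5·ln 17.36 − 305.0 = 138.5·2.8542 − 305.0 = 90.302.
On a 0–1 scale: 90.302/255 = 0.3541 → 0.354.

0.354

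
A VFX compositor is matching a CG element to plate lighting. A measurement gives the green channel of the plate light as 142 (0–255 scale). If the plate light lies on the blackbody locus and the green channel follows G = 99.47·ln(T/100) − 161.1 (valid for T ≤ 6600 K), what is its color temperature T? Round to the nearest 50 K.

ln t = (142 + 161.1) / 99.47 = 3.0471.
t = e^3.0471 = 21.055.
T = 100·t = 2106 K → 2100 K to the nearest 50 K.

2100 K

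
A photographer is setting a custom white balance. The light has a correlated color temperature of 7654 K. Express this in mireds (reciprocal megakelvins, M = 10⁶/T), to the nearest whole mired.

131 mireds

M = 10⁶ / 7654 = 130.651 → 131 mireds.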